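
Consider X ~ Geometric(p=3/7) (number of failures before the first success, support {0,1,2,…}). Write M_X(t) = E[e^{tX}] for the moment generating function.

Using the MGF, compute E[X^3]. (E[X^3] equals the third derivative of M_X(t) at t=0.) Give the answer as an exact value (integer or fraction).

M_X(t) = 3/(7*(1 - 4*e^(t)/7))
M^(3)(t) = (192*e^(3*t) + 1344*e^(2*t) + 588*e^(t))/(256*e^(4*t) - 1792*e^(3*t) + 4704*e^(2*t) - 5488*e^(t) + 2401)

E[X^3] = M^(3)(0) = 236/9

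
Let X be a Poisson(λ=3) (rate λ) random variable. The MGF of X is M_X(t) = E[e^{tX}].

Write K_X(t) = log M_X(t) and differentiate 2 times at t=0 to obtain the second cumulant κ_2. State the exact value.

κ_2 = K′′(0) = 3

M_X(t) = e^(3*e^(t) - 3)
K_X(t) = log M_X(t) = 3*e^(t) - 3
K′(t) = 3*e^(t)
K′′(t) = 3*e^(t)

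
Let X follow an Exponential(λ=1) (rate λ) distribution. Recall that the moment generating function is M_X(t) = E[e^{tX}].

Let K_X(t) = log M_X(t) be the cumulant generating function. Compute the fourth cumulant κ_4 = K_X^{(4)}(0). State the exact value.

M_X(t) = 1/(1 - t)
K_X(t) = log M_X(t) = -log(1 - t)
K′(t) = -1/(t - 1)
K′′(t) = 1/(t^2 - 2*t + 1)
K′′′(t) = -2/(t^3 - 3*t^2 + 3*t - 1)
K′′′′(t) = 6/(t^4 - 4*t^3 + 6*t^2 - 4*t + 1)

κ_4 = K′′′′(0) = 6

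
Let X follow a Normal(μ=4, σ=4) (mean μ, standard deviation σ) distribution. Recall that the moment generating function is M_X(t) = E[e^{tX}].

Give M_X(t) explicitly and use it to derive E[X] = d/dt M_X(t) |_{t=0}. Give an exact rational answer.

M_X(t) = e^(8*t^2 + 4*t)
dM/dt = 16*t*e^(4*t)*e^(8*t^2) + 4*e^(4*t)*e^(8*t^2)

E[X] = dM/dt |_{t=0} = 4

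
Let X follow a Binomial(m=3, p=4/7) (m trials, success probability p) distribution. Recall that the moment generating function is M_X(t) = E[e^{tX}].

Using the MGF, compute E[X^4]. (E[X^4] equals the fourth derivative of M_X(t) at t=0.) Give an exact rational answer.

M_X(t) = (4*e^(t)/7 + 3/7)^3
M′(t) = 192*e^(3*t)/343 + 288*e^(2*t)/343 + 108*e^(t)/343
M′′(t) = 576*e^(3*t)/343 + 576*e^(2*t)/343 + 108*e^(t)/343
M′′′(t) = 1728*e^(3*t)/343 + 1152*e^(2*t)/343 + 108*e^(t)/343
M′′′′(t) = 5184*e^(3*t)/343 + 2304*e^(2*t)/343 + 108*e^(t)/343

E[X^4] = M′′′′(0) = 7596/343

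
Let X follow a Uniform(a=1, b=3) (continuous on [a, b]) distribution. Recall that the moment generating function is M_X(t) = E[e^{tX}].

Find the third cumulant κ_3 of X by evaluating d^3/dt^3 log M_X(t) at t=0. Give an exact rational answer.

M_X(t) = (e^(3*t) - e^(t))/(2*t)
K_X(t) = log M_X(t) = -log(t) + log(e^(3*t) - e^(t)) - log(2)
K′(t) = (3*t*e^(2*t) - t - e^(2*t) + 1)/(t*e^(2*t) - t)
K′′(t) = (-4*t^2*e^(2*t) + e^(4*t) - 2*e^(2*t) + 1)/(t^2*e^(4*t) - 2*t^2*e^(2*t) + t^2)
K′′′(t) = (8*t^3*e^(4*t) + 8*t^3*e^(2*t) - 2*e^(6*t) + 6*e^(4*t) - 6*e^(2*t) + 2)/(t^3*e^(6*t) - 3*t^3*e^(4*t) + 3*t^3*e^(2*t) - t^3)

κ_3 = K′′′(0) = 0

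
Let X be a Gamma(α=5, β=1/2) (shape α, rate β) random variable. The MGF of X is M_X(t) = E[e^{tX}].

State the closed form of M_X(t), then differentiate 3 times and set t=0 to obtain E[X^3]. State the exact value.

E[X^3] = M^(3)(0) = 1680

M_X(t) = 1/(32*(1/2 - t)^5)
M^(3)(t) = 1680/(256*t^8 - 1024*t^7 + 1792*t^6 - 1792*t^5 + 1120*t^4 - 448*t^3 + 112*t^2 - 16*t + 1)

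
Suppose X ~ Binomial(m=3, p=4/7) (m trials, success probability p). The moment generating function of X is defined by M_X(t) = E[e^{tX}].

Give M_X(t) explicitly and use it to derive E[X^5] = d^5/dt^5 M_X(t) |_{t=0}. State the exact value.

E[X^5] = M^(5)(0) = 20268/343

M_X(t) = (4*e^(t)/7 + 3/7)^3
M^(5)(t) = 15552*e^(3*t)/343 + 4608*e^(2*t)/343 + 108*e^(t)/343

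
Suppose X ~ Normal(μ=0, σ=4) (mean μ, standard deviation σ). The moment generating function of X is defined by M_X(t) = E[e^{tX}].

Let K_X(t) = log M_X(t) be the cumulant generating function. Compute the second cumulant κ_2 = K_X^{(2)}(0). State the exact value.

κ_2 = K′′(0) = 16

M_X(t) = e^(8*t^2)
K_X(t) = log M_X(t) = 8*t^2
K′(t) = 16*t
K′′(t) = 16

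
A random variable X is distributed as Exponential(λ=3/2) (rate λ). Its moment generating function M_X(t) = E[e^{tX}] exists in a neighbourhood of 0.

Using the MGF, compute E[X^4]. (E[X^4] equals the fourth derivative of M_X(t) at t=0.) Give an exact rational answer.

E[X^4] = M′′′′(0) = 128/27

M_X(t) = 3/(2*(3/2 - t))
M′(t) = 6/(4*t^2 - 12*t + 9)
M′′(t) = -24/(8*t^3 - 36*t^2 + 54*t - 27)
M′′′(t) = 144/(16*t^4 - 96*t^3 + 216*t^2 - 216*t + 81)
M′′′′(t) = -1152/(32*t^5 - 240*t^4 + 720*t^3 - 1080*t^2 + 810*t - 243)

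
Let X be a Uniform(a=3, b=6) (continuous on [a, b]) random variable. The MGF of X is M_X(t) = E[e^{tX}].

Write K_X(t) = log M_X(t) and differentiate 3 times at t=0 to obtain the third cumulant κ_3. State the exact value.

M_X(t) = (e^(6*t) - e^(3*t))/(3*t)
K_X(t) = log M_X(t) = -log(t) + log(e^(6*t) - e^(3*t)) - log(3)
K′(t) = (6*t*e^(3*t) - 3*t - e^(3*t) + 1)/(t*e^(3*t) - t)
K′′(t) = (-9*t^2*e^(3*t) + e^(6*t) - 2*e^(3*t) + 1)/(t^2*e^(6*t) - 2*t^2*e^(3*t) + t^2)
K′′′(t) = (27*t^3*e^(6*t) + 27*t^3*e^(3*t) - 2*e^(9*t) + 6*e^(6*t) - 6*e^(3*t) + 2)/(t^3*e^(9*t) - 3*t^3*e^(6*t) + 3*t^3*e^(3*t) - t^3)

κ_3 = K′′′(0) = 0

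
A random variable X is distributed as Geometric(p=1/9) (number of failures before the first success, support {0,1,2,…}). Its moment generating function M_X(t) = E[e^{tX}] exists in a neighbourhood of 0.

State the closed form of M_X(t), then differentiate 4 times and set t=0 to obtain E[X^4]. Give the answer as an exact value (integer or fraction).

M_X(t) = 1/(9*(1 - 8*e^(t)/9))
dM/dt = 8*e^(t)/(64*e^(2*t) - 144*e^(t) + 81)
d^2M/dt^2 = (-64*e^(2*t) - 72*e^(t))/(512*e^(3*t) - 1728*e^(2*t) + 1944*e^(t) - 729)
d^3M/dt^3 = (512*e^(3*t) + 2304*e^(2*t) + 648*e^(t))/(4096*e^(4*t) - 18432*e^(3*t) + 31104*e^(2*t) - 23328*e^(t) + 6561)
d^4M/dt^4 = (-4096*e^(4*t) - 50688*e^(3*t) - 57024*e^(2*t) - 5832*e^(t))/(32768*e^(5*t) - 184320*e^(4*t) + 414720*e^(3*t) - 466560*e^(2*t) + 262440*e^(t) - 59049)

E[X^4] = d^4M/dt^4 |_{t=0} = 117640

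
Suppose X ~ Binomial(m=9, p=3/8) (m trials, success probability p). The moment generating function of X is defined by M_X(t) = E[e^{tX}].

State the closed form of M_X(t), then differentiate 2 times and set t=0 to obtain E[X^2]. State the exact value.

E[X^2] = M′′(0) = 27/2

M_X(t) = (3*e^(t)/8 + 5/8)^9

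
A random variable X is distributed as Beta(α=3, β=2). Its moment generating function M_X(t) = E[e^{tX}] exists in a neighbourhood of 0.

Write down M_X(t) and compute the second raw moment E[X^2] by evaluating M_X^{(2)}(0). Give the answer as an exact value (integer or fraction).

E[X^2] = d^2M/dt^2 |_{t=0} = 2/5

M_X(t) = ₁F₁(3; 5; t)
dM/dt = 3*₁F₁(4; 6; t)/5
d^2M/dt^2 = 2*₁F₁(5; 7; t)/5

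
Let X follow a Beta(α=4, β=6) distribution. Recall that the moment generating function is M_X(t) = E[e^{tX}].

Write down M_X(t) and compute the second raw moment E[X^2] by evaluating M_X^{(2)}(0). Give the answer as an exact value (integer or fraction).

E[X^2] = D^2[M](0) = 2/11

M_X(t) = ₁F₁(4; 10; t)
D^2[M](t) = 2*₁F₁(6; 12; t)/11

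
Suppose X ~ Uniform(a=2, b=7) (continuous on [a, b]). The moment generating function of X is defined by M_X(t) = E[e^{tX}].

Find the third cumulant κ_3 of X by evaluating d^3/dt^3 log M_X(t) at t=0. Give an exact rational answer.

M_X(t) = (e^(7*t) - e^(2*t))/(5*t)
K_X(t) = log M_X(t) = -log(t) + log(e^(7*t) - e^(2*t)) - log(5)
dK/dt = (7*t*e^(5*t) - 2*t - e^(5*t) + 1)/(t*e^(5*t) - t)
d^2K/dt^2 = (-25*t^2*e^(5*t) + e^(10*t) - 2*e^(5*t) + 1)/(t^2*e^(10*t) - 2*t^2*e^(5*t) + t^2)
d^3K/dt^3 = (125*t^3*e^(10*t) + 125*t^3*e^(5*t) - 2*e^(15*t) + 6*e^(10*t) - 6*e^(5*t) + 2)/(t^3*e^(15*t) - 3*t^3*e^(10*t) + 3*t^3*e^(5*t) - t^3)

κ_3 = d^3K/dt^3 |_{t=0} = 0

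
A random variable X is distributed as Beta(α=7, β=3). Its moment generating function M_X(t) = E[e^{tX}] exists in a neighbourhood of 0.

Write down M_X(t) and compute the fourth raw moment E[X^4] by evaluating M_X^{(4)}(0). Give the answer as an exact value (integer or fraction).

M_X(t) = ₁F₁(7; 10; t)
dM/dt = 7*₁F₁(8; 11; t)/10
d^2M/dt^2 = 28*₁F₁(9; 12; t)/55
d^3M/dt^3 = 21*₁F₁(10; 13; t)/55
d^4M/dt^4 = 42*₁F₁(11; 14; t)/143

E[X^4] = d^4M/dt^4 |_{t=0} = 42/143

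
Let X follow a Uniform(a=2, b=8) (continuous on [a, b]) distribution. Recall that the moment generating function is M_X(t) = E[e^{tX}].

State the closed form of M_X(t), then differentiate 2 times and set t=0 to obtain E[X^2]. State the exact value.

E[X^2] = M′′(0) = 28

M_X(t) = (e^(8*t) - e^(2*t))/(6*t)
M′(t) = (8*t*e^(8*t) - 2*t*e^(2*t) - e^(8*t) + e^(2*t))/(6*t^2)
M′′(t) = (32*t^2*e^(8*t) - 2*t^2*e^(2*t) - 8*t*e^(8*t) + 2*t*e^(2*t) + e^(8*t) - e^(2*t))/(3*t^3)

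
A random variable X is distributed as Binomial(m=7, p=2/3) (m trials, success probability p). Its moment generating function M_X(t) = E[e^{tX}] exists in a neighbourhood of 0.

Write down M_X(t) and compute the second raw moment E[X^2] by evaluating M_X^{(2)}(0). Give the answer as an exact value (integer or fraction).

M_X(t) = (2*e^(t)/3 + 1/3)^7
D^2[M](t) = 6272*e^(7*t)/2187 + 1792*e^(6*t)/243 + 5600*e^(5*t)/729 + 8960*e^(4*t)/2187 + 280*e^(3*t)/243 + 112*e^(2*t)/729 + 14*e^(t)/2187

E[X^2] = D^2[M](0) = 70/3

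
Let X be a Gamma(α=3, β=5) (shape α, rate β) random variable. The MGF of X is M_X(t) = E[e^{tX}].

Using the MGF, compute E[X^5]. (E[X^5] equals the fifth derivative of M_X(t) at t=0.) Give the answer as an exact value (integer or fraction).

M_X(t) = 125/(5 - t)^3
M′(t) = 375/(t^4 - 20*t^3 + 150*t^2 - 500*t + 625)
M′′(t) = -1500/(t^5 - 25*t^4 + 250*t^3 - 1250*t^2 + 3125*t - 3125)
M′′′(t) = 7500/(t^6 - 30*t^5 + 375*t^4 - 2500*t^3 + 9375*t^2 - 18750*t + 15625)
M′′′′(t) = -45000/(t^7 - 35*t^6 + 525*t^5 - 4375*t^4 + 21875*t^3 - 65625*t^2 + 109375*t - 78125)
M′′′′′(t) = 315000/(t^8 - 40*t^7 + 700*t^6 - 7000*t^5 + 43750*t^4 - 175000*t^3 + 437500*t^2 - 625000*t + 390625)

E[X^5] = M′′′′′(0) = 504/625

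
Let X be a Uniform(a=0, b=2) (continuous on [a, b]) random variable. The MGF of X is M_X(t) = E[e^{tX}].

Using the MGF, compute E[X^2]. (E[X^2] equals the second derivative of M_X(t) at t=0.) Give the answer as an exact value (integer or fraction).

E[X^2] = d^2M/dt^2 |_{t=0} = 4/3

M_X(t) = (e^(2*t) - 1)/(2*t)
dM/dt = (2*t*e^(2*t) - e^(2*t) + 1)/(2*t^2)
d^2M/dt^2 = (2*t^2*e^(2*t) - 2*t*e^(2*t) + e^(2*t) - 1)/t^3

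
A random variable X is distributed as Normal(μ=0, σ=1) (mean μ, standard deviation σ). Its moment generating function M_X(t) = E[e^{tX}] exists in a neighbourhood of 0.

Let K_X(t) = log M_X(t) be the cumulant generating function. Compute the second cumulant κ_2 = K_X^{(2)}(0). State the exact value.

κ_2 = K^(2)(0) = 1

M_X(t) = e^(t^2/2)
K_X(t) = log M_X(t) = t^2/2
K^(2)(t) = 1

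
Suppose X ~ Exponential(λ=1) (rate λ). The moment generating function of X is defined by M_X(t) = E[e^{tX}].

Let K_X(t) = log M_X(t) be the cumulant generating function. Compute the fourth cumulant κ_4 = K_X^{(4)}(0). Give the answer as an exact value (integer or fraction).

M_X(t) = 1/(1 - t)
K_X(t) = log M_X(t) = -log(1 - t)
D^4[K](t) = 6/(t^4 - 4*t^3 + 6*t^2 - 4*t + 1)

κ_4 = D^4[K](0) = 6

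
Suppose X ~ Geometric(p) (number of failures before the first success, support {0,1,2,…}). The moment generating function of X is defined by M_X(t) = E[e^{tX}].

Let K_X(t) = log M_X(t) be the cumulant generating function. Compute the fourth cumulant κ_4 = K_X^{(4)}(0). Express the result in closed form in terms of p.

M_X(t) = p/(-(1 - p)*e^(t) + 1)
K_X(t) = log M_X(t) = log(p) - log(-(1 - p)*e^(t) + 1)

κ_4 = D^4[K](0) = (-p^3 + 7*p^2 - 12*p + 6)/p^4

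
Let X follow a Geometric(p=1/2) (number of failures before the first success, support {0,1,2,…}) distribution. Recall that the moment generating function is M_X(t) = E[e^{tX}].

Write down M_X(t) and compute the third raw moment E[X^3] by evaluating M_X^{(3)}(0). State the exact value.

M_X(t) = 1/(2*(1 - e^(t)/2))
dM/dt = e^(t)/(e^(2*t) - 4*e^(t) + 4)
d^2M/dt^2 = (-e^(2*t) - 2*e^(t))/(e^(3*t) - 6*e^(2*t) + 12*e^(t) - 8)
d^3M/dt^3 = (e^(3*t) + 8*e^(2*t) + 4*e^(t))/(e^(4*t) - 8*e^(3*t) + 24*e^(2*t) - 32*e^(t) + 16)

E[X^3] = d^3M/dt^3 |_{t=0} = 13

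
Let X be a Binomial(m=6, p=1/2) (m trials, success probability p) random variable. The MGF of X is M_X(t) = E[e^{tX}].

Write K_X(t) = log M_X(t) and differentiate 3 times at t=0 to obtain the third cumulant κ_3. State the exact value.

M_X(t) = (e^(t)/2 + 1/2)^6
K_X(t) = log M_X(t) = 6*log(e^(t)/2 + 1/2)
dK/dt = 6*e^(t)/(e^(t) + 1)
d^2K/dt^2 = 6*e^(t)/(e^(2*t) + 2*e^(t) + 1)
d^3K/dt^3 = (-6*e^(2*t) + 6*e^(t))/(e^(3*t) + 3*e^(2*t) + 3*e^(t) + 1)

κ_3 = d^3K/dt^3 |_{t=0} = 0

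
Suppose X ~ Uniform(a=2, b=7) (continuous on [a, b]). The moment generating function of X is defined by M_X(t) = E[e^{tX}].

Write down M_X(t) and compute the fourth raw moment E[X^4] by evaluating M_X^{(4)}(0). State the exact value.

M_X(t) = (e^(7*t) - e^(2*t))/(5*t)

E[X^4] = D^4[M](0) = 671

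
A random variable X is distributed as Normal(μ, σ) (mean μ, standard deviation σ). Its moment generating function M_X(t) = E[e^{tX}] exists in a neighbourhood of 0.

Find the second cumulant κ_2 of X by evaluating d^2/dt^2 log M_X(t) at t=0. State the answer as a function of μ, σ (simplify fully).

κ_2 = K′′(0) = σ^2

M_X(t) = e^(μ*t + σ^2*t^2/2)
K_X(t) = log M_X(t) = μ*t + σ^2*t^2/2
K′(t) = μ + σ^2*t
K′′(t) = σ^2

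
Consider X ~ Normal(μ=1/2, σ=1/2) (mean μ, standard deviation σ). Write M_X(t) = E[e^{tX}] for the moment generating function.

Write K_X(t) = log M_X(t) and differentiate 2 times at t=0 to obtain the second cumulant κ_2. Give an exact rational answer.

κ_2 = D^2[K](0) = 1/4

M_X(t) = e^(t^2/8 + t/2)
K_X(t) = log M_X(t) = t^2/8 + t/2
D^2[K](t) = 1/4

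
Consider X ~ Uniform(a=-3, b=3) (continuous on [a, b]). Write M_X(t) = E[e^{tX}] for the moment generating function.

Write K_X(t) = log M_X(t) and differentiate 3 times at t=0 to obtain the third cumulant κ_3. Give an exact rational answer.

κ_3 = d^3K/dt^3 |_{t=0} = 0

M_X(t) = (e^(3*t) - e^(-3*t))/(6*t)
K_X(t) = log M_X(t) = -log(t) + log(e^(3*t) - e^(-3*t)) - log(6)
dK/dt = (3*t*e^(6*t) + 3*t - e^(6*t) + 1)/(t*e^(6*t) - t)
d^2K/dt^2 = (-36*t^2*e^(6*t) + e^(12*t) - 2*e^(6*t) + 1)/(t^2*e^(12*t) - 2*t^2*e^(6*t) + t^2)
d^3K/dt^3 = (216*t^3*e^(12*t) + 216*t^3*e^(6*t) - 2*e^(18*t) + 6*e^(12*t) - 6*e^(6*t) + 2)/(t^3*e^(18*t) - 3*t^3*e^(12*t) + 3*t^3*e^(6*t) - t^3)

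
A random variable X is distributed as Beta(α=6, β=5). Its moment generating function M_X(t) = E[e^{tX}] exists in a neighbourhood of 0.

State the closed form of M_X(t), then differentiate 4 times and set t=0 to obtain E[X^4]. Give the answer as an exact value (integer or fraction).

E[X^4] = M^(4)(0) = 18/143

M_X(t) = ₁F₁(6; 11; t)
M^(4)(t) = 18*₁F₁(10; 15; t)/143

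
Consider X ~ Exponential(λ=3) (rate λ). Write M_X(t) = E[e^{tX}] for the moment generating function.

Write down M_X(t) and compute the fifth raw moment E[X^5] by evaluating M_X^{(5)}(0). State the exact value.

M_X(t) = 3/(3 - t)
D^5[M](t) = 360/(t^6 - 18*t^5 + 135*t^4 - 540*t^3 + 1215*t^2 - 1458*t + 729)

E[X^5] = D^5[M](0) = 40/81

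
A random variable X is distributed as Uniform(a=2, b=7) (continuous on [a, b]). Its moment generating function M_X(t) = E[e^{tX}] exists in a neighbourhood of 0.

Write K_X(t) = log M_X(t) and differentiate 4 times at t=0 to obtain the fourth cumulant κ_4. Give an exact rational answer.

κ_4 = D^4[K](0) = -125/24

M_X(t) = (e^(7*t) - e^(2*t))/(5*t)
K_X(t) = log M_X(t) = -log(t) + log(e^(7*t) - e^(2*t)) - log(5)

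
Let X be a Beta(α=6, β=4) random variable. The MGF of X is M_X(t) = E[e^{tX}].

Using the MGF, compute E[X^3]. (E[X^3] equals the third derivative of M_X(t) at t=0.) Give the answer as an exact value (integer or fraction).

E[X^3] = M′′′(0) = 14/55

M_X(t) = ₁F₁(6; 10; t)
M′(t) = 3*₁F₁(7; 11; t)/5
M′′(t) = 21*₁F₁(8; 12; t)/55
M′′′(t) = 14*₁F₁(9; 13; t)/55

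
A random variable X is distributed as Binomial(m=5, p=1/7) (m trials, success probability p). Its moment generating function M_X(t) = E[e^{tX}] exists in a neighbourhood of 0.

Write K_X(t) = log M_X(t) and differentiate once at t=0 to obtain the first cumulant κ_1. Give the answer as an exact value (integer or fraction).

M_X(t) = (e^(t)/7 + 6/7)^5
K_X(t) = log M_X(t) = 5*log(e^(t)/7 + 6/7)
K′(t) = 5*e^(t)/(e^(t) + 6)

κ_1 = K′(0) = 5/7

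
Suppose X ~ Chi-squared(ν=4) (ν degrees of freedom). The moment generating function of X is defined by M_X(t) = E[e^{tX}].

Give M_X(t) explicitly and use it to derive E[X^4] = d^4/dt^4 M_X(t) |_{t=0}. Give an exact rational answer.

E[X^4] = D^4[M](0) = 1920

M_X(t) = (1 - 2*t)^(-2)
D^4[M](t) = 1920/(64*t^6 - 192*t^5 + 240*t^4 - 160*t^3 + 60*t^2 - 12*t + 1)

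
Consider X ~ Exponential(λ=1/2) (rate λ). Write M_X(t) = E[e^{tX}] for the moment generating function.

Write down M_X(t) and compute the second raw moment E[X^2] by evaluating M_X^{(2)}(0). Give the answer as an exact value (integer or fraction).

M_X(t) = 1/(2*(1/2 - t))
M′(t) = 2/(4*t^2 - 4*t + 1)
M′′(t) = -8/(8*t^3 - 12*t^2 + 6*t - 1)

E[X^2] = M′′(0) = 8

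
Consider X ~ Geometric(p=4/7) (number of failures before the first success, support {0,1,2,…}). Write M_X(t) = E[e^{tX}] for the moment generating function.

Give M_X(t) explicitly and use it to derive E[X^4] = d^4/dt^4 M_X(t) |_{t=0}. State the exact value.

M_X(t) = 4/(7*(1 - 3*e^(t)/7))
M^(4)(t) = (-324*e^(4*t) - 8316*e^(3*t) - 19404*e^(2*t) - 4116*e^(t))/(243*e^(5*t) - 2835*e^(4*t) + 13230*e^(3*t) - 30870*e^(2*t) + 36015*e^(t) - 16807)

E[X^4] = M^(4)(0) = 1005/32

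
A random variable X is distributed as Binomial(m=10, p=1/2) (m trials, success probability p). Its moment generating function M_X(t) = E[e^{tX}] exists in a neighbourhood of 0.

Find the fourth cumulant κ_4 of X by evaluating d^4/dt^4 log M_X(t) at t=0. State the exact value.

M_X(t) = (e^(t)/2 + 1/2)^10
K_X(t) = log M_X(t) = 10*log(e^(t)/2 + 1/2)
dK/dt = 10*e^(t)/(e^(t) + 1)
d^2K/dt^2 = 10*e^(t)/(e^(2*t) + 2*e^(t) + 1)
d^3K/dt^3 = (-10*e^(2*t) + 10*e^(t))/(e^(3*t) + 3*e^(2*t) + 3*e^(t) + 1)
d^4K/dt^4 = (10*e^(3*t) - 40*e^(2*t) + 10*e^(t))/(e^(4*t) + 4*e^(3*t) + 6*e^(2*t) + 4*e^(t) + 1)

κ_4 = d^4K/dt^4 |_{t=0} = -5/4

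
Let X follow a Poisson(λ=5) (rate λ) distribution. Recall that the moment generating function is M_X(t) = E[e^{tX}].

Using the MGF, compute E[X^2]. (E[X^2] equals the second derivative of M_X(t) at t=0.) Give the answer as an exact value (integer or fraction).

E[X^2] = M′′(0) = 30

M_X(t) = e^(5*e^(t) - 5)
M′(t) = 5*e^(-5)*e^(t)*e^(5*e^(t))
M′′(t) = (25*e^(2*t)*e^(5*e^(t)) + 5*e^(t)*e^(5*e^(t)))*e^(-5)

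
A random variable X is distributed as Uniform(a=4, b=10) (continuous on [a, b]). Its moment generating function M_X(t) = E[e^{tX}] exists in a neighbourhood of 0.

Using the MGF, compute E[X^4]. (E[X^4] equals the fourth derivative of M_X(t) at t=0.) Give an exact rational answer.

M_X(t) = (e^(10*t) - e^(4*t))/(6*t)

E[X^4] = D^4[M](0) = 16496/5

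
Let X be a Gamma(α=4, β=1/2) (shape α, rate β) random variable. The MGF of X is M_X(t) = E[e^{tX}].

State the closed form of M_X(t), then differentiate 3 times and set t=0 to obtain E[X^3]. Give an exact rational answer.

M_X(t) = 1/(16*(1/2 - t)^4)
M′(t) = -8/(32*t^5 - 80*t^4 + 80*t^3 - 40*t^2 + 10*t - 1)
M′′(t) = 80/(64*t^6 - 192*t^5 + 240*t^4 - 160*t^3 + 60*t^2 - 12*t + 1)
M′′′(t) = -960/(128*t^7 - 448*t^6 + 672*t^5 - 560*t^4 + 280*t^3 - 84*t^2 + 14*t - 1)

E[X^3] = M′′′(0) = 960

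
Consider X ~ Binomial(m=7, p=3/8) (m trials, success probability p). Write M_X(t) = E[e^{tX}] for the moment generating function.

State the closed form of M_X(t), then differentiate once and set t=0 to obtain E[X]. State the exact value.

E[X] = dM/dt |_{t=0} = 21/8

M_X(t) = (3*e^(t)/8 + 5/8)^7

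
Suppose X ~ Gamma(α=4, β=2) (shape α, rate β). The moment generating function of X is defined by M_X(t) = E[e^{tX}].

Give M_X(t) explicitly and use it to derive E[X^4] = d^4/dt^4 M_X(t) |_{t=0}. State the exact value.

M_X(t) = 16/(2 - t)^4
M′(t) = -64/(t^5 - 10*t^4 + 40*t^3 - 80*t^2 + 80*t - 32)
M′′(t) = 320/(t^6 - 12*t^5 + 60*t^4 - 160*t^3 + 240*t^2 - 192*t + 64)
M′′′(t) = -1920/(t^7 - 14*t^6 + 84*t^5 - 280*t^4 + 560*t^3 - 672*t^2 + 448*t - 128)
M′′′′(t) = 13440/(t^8 - 16*t^7 + 112*t^6 - 448*t^5 + 1120*t^4 - 1792*t^3 + 1792*t^2 - 1024*t + 256)

E[X^4] = M′′′′(0) = 105/2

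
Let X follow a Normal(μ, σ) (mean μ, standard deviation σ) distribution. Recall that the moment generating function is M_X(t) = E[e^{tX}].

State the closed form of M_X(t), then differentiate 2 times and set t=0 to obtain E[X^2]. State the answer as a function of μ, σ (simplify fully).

E[X^2] = d^2M/dt^2 |_{t=0} = μ^2 + σ^2

M_X(t) = e^(μ*t + σ^2*t^2/2)
dM/dt = μ*e^(μ*t)*e^(σ^2*t^2/2) + σ^2*t*e^(μ*t)*e^(σ^2*t^2/2)
d^2M/dt^2 = μ^2*e^(μ*t)*e^(σ^2*t^2/2) + 2*μ*σ^2*t*e^(μ*t)*e^(σ^2*t^2/2) + σ^4*t^2*e^(μ*t)*e^(σ^2*t^2/2) + σ^2*e^(μ*t)*e^(σ^2*t^2/2)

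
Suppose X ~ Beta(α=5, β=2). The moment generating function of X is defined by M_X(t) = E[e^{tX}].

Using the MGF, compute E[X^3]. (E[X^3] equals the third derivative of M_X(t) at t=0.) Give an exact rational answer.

M_X(t) = ₁F₁(5; 7; t)
M^(3)(t) = 5*₁F₁(8; 10; t)/12

E[X^3] = M^(3)(0) = 5/12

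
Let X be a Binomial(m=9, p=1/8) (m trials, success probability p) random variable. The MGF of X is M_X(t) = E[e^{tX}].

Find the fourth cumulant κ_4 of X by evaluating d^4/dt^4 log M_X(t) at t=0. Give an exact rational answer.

κ_4 = D^4[K](0) = 693/2048

M_X(t) = (e^(t)/8 + 7/8)^9
K_X(t) = log M_X(t) = 9*log(e^(t)/8 + 7/8)
D^4[K](t) = (63*e^(3*t) - 1764*e^(2*t) + 3087*e^(t))/(e^(4*t) + 28*e^(3*t) + 294*e^(2*t) + 1372*e^(t) + 2401)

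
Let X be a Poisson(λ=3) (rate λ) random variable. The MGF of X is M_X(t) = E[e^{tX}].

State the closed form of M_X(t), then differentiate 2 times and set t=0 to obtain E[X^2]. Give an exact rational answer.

E[X^2] = M′′(0) = 12

M_X(t) = e^(3*e^(t) - 3)
M′(t) = 3*e^(-3)*e^(t)*e^(3*e^(t))
M′′(t) = (9*e^(2*t)*e^(3*e^(t)) + 3*e^(t)*e^(3*e^(t)))*e^(-3)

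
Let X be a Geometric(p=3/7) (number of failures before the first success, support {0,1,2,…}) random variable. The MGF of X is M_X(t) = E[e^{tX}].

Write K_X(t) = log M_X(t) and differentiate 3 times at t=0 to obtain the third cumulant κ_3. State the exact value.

M_X(t) = 3/(7*(1 - 4*e^(t)/7))
K_X(t) = log M_X(t) = -log(1 - 4*e^(t)/7) - log(7) + log(3)
K^(3)(t) = (-112*e^(2*t) - 196*e^(t))/(64*e^(3*t) - 336*e^(2*t) + 588*e^(t) - 343)

κ_3 = K^(3)(0) = 308/27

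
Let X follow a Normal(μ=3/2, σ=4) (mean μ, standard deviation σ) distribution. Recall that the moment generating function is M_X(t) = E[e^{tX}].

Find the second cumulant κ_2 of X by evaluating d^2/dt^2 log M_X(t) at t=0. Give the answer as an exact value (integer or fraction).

κ_2 = K′′(0) = 16

M_X(t) = e^(8*t^2 + 3*t/2)
K_X(t) = log M_X(t) = 8*t^2 + 3*t/2
K′(t) = 16*t + 3/2
K′′(t) = 16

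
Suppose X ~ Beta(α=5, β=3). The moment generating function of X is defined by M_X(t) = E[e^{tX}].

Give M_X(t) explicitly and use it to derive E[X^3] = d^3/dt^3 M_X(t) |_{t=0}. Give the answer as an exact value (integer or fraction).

E[X^3] = M^(3)(0) = 7/24

M_X(t) = ₁F₁(5; 8; t)
M^(3)(t) = 7*₁F₁(8; 11; t)/24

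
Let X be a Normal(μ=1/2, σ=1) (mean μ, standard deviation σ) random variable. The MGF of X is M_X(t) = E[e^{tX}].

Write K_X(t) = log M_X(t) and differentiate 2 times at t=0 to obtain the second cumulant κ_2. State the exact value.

M_X(t) = e^(t^2/2 + t/2)
K_X(t) = log M_X(t) = t^2/2 + t/2
D^2[K](t) = 1

κ_2 = D^2[K](0) = 1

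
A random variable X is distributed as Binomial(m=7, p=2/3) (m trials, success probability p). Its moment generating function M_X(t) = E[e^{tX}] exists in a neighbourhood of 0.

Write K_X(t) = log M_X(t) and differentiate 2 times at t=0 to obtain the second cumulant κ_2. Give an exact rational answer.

M_X(t) = (2*e^(t)/3 + 1/3)^7
K_X(t) = log M_X(t) = 7*log(2*e^(t)/3 + 1/3)
K′(t) = 14*e^(t)/(2*e^(t) + 1)
K′′(t) = 14*e^(t)/(4*e^(2*t) + 4*e^(t) + 1)

κ_2 = K′′(0) = 14/9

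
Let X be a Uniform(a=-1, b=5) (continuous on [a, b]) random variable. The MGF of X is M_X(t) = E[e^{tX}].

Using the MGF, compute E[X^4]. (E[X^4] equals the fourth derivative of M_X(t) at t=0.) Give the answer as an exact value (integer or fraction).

E[X^4] = D^4[M](0) = 521/5

M_X(t) = (e^(5*t) - e^(-t))/(6*t)
D^4[M](t) = (625*t^4*e^(6*t) - t^4 - 500*t^3*e^(6*t) - 4*t^3 + 300*t^2*e^(6*t) - 12*t^2 - 120*t*e^(6*t) - 24*t + 24*e^(6*t) - 24)*e^(-t)/(6*t^5)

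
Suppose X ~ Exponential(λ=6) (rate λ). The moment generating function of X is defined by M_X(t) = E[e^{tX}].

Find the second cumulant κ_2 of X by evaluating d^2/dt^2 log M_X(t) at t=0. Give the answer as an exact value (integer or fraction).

κ_2 = d^2K/dt^2 |_{t=0} = 1/36

M_X(t) = 6/(6 - t)
K_X(t) = log M_X(t) = -log(6 - t) + log(6)
dK/dt = -1/(t - 6)
d^2K/dt^2 = 1/(t^2 - 12*t + 36)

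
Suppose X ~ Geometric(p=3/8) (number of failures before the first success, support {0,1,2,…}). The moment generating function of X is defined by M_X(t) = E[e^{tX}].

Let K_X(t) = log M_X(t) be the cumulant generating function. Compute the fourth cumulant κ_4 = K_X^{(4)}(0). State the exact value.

M_X(t) = 3/(8*(1 - 5*e^(t)/8))
K_X(t) = log M_X(t) = -log(1 - 5*e^(t)/8) - 3*log(2) + log(3)
K′(t) = -5*e^(t)/(5*e^(t) - 8)
K′′(t) = 40*e^(t)/(25*e^(2*t) - 80*e^(t) + 64)
K′′′(t) = (-200*e^(2*t) - 320*e^(t))/(125*e^(3*t) - 600*e^(2*t) + 960*e^(t) - 512)
K′′′′(t) = (1000*e^(3*t) + 6400*e^(2*t) + 2560*e^(t))/(625*e^(4*t) - 4000*e^(3*t) + 9600*e^(2*t) - 10240*e^(t) + 4096)

κ_4 = K′′′′(0) = 3320/27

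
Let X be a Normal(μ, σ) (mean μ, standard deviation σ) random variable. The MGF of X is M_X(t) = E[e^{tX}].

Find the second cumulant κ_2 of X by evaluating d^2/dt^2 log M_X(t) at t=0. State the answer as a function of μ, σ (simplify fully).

M_X(t) = e^(μ*t + σ^2*t^2/2)
K_X(t) = log M_X(t) = μ*t + σ^2*t^2/2
K^(2)(t) = σ^2

κ_2 = K^(2)(0) = σ^2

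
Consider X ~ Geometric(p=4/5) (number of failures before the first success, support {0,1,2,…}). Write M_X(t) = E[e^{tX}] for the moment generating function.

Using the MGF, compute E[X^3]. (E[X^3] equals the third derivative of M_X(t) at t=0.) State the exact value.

E[X^3] = M^(3)(0) = 23/32

M_X(t) = 4/(5*(1 - e^(t)/5))
M^(3)(t) = (4*e^(3*t) + 80*e^(2*t) + 100*e^(t))/(e^(4*t) - 20*e^(3*t) + 150*e^(2*t) - 500*e^(t) + 625)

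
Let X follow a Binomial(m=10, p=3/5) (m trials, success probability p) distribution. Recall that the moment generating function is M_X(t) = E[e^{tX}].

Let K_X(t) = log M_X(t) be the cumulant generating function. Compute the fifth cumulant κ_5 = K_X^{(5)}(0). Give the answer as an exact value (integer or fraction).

κ_5 = K^(5)(0) = 564/625

M_X(t) = (3*e^(t)/5 + 2/5)^10
K_X(t) = log M_X(t) = 10*log(3*e^(t)/5 + 2/5)
K^(5)(t) = (-1620*e^(4*t) + 11880*e^(3*t) - 7920*e^(2*t) + 480*e^(t))/(243*e^(5*t) + 810*e^(4*t) + 1080*e^(3*t) + 720*e^(2*t) + 240*e^(t) + 32)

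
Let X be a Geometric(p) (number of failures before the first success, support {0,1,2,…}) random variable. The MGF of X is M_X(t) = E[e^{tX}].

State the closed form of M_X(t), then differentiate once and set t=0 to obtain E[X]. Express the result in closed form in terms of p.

M_X(t) = p/(-(1 - p)*e^(t) + 1)
dM/dt = (-p^2*e^(t) + p*e^(t))/(p^2*e^(2*t) - 2*p*e^(2*t) + 2*p*e^(t) + e^(2*t) - 2*e^(t) + 1)

E[X] = dM/dt |_{t=0} = (1 - p)/p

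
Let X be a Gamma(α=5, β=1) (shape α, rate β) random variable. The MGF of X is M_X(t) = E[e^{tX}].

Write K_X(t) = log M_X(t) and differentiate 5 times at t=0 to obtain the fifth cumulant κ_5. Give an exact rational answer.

M_X(t) = (1 - t)^(-5)
K_X(t) = log M_X(t) = -5*log(1 - t)
dK/dt = -5/(t - 1)
d^2K/dt^2 = 5/(t^2 - 2*t + 1)
d^3K/dt^3 = -10/(t^3 - 3*t^2 + 3*t - 1)
d^4K/dt^4 = 30/(t^4 - 4*t^3 + 6*t^2 - 4*t + 1)
d^5K/dt^5 = -120/(t^5 - 5*t^4 + 10*t^3 - 10*t^2 + 5*t - 1)

κ_5 = d^5K/dt^5 |_{t=0} = 120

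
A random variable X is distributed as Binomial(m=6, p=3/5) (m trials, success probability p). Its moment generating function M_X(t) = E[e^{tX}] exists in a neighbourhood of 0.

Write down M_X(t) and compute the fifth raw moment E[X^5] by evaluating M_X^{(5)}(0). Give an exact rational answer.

E[X^5] = D^5[M](0) = 835092/625

M_X(t) = (3*e^(t)/5 + 2/5)^6
D^5[M](t) = 5668704*e^(6*t)/15625 + 2916*e^(5*t)/5 + 995328*e^(4*t)/3125 + 209952*e^(3*t)/3125 + 13824*e^(2*t)/3125 + 576*e^(t)/15625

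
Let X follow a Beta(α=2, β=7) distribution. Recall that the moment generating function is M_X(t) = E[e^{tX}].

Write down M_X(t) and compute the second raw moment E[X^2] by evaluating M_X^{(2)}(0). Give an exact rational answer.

E[X^2] = M^(2)(0) = 1/15

M_X(t) = ₁F₁(2; 9; t)
M^(2)(t) = ₁F₁(4; 11; t)/15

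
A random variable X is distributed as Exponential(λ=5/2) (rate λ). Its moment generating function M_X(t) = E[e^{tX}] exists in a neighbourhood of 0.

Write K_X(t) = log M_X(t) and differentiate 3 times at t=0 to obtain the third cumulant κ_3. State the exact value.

M_X(t) = 5/(2*(5/2 - t))
K_X(t) = log M_X(t) = -log(5/2 - t) - log(2) + log(5)
dK/dt = -2/(2*t - 5)
d^2K/dt^2 = 4/(4*t^2 - 20*t + 25)
d^3K/dt^3 = -16/(8*t^3 - 60*t^2 + 150*t - 125)

κ_3 = d^3K/dt^3 |_{t=0} = 16/125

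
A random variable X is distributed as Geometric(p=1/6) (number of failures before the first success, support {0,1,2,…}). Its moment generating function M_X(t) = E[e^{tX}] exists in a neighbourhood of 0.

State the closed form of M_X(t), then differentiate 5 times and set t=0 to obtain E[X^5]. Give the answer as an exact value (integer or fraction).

M_X(t) = 1/(6*(1 - 5*e^(t)/6))

E[X^5] = M^(5)(0) = 544505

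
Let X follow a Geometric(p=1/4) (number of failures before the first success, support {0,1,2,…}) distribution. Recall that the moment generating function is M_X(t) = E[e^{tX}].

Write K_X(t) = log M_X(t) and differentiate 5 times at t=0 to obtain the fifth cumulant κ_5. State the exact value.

M_X(t) = 1/(4*(1 - 3*e^(t)/4))
K_X(t) = log M_X(t) = -log(1 - 3*e^(t)/4) - 2*log(2)
K′(t) = -3*e^(t)/(3*e^(t) - 4)
K′′(t) = 12*e^(t)/(9*e^(2*t) - 24*e^(t) + 16)
K′′′(t) = (-36*e^(2*t) - 48*e^(t))/(27*e^(3*t) - 108*e^(2*t) + 144*e^(t) - 64)
K′′′′(t) = (108*e^(3*t) + 576*e^(2*t) + 192*e^(t))/(81*e^(4*t) - 432*e^(3*t) + 864*e^(2*t) - 768*e^(t) + 256)
K′′′′′(t) = (-324*e^(4*t) - 4752*e^(3*t) - 6336*e^(2*t) - 768*e^(t))/(243*e^(5*t) - 1620*e^(4*t) + 4320*e^(3*t) - 5760*e^(2*t) + 3840*e^(t) - 1024)

κ_5 = K′′′′′(0) = 12180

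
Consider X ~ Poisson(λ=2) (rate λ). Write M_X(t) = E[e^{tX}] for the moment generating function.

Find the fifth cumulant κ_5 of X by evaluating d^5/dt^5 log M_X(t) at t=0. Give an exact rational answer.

M_X(t) = e^(2*e^(t) - 2)
K_X(t) = log M_X(t) = 2*e^(t) - 2
D^5[K](t) = 2*e^(t)

κ_5 = D^5[K](0) = 2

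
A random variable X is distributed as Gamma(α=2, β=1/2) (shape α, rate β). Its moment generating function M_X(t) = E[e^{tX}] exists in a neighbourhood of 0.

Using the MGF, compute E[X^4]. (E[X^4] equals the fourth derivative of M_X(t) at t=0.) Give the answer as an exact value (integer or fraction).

E[X^4] = M^(4)(0) = 1920

M_X(t) = 1/(4*(1/2 - t)^2)
M^(4)(t) = 1920/(64*t^6 - 192*t^5 + 240*t^4 - 160*t^3 + 60*t^2 - 12*t + 1)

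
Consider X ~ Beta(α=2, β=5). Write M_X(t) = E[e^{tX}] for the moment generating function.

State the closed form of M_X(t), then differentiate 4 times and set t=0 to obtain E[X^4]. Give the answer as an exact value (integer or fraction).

E[X^4] = M′′′′(0) = 1/42

M_X(t) = ₁F₁(2; 7; t)
M′(t) = 2*₁F₁(3; 8; t)/7
M′′(t) = 3*₁F₁(4; 9; t)/28
M′′′(t) = ₁F₁(5; 10; t)/21
M′′′′(t) = ₁F₁(6; 11; t)/42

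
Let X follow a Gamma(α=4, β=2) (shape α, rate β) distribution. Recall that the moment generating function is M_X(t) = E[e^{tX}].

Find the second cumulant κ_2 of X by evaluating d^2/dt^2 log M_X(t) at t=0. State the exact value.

κ_2 = d^2K/dt^2 |_{t=0} = 1

M_X(t) = 16/(2 - t)^4
K_X(t) = log M_X(t) = -4*log(2 - t) + 4*log(2)
dK/dt = -4/(t - 2)
d^2K/dt^2 = 4/(t^2 - 4*t + 4)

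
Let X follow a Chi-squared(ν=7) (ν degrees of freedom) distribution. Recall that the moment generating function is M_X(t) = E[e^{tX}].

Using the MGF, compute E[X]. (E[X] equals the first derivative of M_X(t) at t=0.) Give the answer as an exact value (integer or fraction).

E[X] = M′(0) = 7

M_X(t) = (1 - 2*t)^(-7/2)
M′(t) = 7/(16*t^4*√(1 - 2*t) - 32*t^3*√(1 - 2*t) + 24*t^2*√(1 - 2*t) - 8*t*√(1 - 2*t) + √(1 - 2*t))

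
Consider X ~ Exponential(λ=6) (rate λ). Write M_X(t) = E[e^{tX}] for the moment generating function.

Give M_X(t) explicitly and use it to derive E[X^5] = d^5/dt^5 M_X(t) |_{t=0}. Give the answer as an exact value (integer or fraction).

E[X^5] = M^(5)(0) = 5/324

M_X(t) = 6/(6 - t)
M^(5)(t) = 720/(t^6 - 36*t^5 + 540*t^4 - 4320*t^3 + 19440*t^2 - 46656*t + 46656)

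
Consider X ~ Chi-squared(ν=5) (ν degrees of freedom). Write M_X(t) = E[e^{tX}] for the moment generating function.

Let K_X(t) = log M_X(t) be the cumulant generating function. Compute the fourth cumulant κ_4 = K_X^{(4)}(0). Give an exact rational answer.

M_X(t) = (1 - 2*t)^(-5/2)
K_X(t) = log M_X(t) = -5*log(1 - 2*t)/2
K′(t) = -5/(2*t - 1)
K′′(t) = 10/(4*t^2 - 4*t + 1)
K′′′(t) = -40/(8*t^3 - 12*t^2 + 6*t - 1)
K′′′′(t) = 240/(16*t^4 - 32*t^3 + 24*t^2 - 8*t + 1)

κ_4 = K′′′′(0) = 240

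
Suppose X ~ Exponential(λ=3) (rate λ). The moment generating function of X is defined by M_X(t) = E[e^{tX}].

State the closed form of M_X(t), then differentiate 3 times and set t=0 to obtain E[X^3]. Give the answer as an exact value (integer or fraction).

M_X(t) = 3/(3 - t)
dM/dt = 3/(t^2 - 6*t + 9)
d^2M/dt^2 = -6/(t^3 - 9*t^2 + 27*t - 27)
d^3M/dt^3 = 18/(t^4 - 12*t^3 + 54*t^2 - 108*t + 81)

E[X^3] = d^3M/dt^3 |_{t=0} = 2/9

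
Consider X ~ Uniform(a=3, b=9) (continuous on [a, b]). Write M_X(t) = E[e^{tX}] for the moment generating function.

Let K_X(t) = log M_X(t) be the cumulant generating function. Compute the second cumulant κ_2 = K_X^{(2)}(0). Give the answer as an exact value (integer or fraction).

κ_2 = D^2[K](0) = 3

M_X(t) = (e^(9*t) - e^(3*t))/(6*t)
K_X(t) = log M_X(t) = -log(t) + log(e^(9*t) - e^(3*t)) - log(6)
D^2[K](t) = (-36*t^2*e^(6*t) + e^(12*t) - 2*e^(6*t) + 1)/(t^2*e^(12*t) - 2*t^2*e^(6*t) + t^2)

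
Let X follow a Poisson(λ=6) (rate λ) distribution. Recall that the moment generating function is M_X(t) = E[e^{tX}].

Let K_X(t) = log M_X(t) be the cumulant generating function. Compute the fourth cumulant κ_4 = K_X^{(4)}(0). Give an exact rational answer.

M_X(t) = e^(6*e^(t) - 6)
K_X(t) = log M_X(t) = 6*e^(t) - 6
D^4[K](t) = 6*e^(t)

κ_4 = D^4[K](0) = 6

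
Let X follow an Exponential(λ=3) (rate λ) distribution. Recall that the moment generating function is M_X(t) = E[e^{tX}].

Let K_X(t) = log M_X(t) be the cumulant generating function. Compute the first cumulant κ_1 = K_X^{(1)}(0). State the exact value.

M_X(t) = 3/(3 - t)
K_X(t) = log M_X(t) = -log(3 - t) + log(3)
K′(t) = -1/(t - 3)

κ_1 = K′(0) = 1/3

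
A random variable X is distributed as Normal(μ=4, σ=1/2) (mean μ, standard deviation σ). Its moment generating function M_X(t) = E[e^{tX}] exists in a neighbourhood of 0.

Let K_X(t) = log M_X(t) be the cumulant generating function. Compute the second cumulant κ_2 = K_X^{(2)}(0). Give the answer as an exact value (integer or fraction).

κ_2 = D^2[K](0) = 1/4

M_X(t) = e^(t^2/8 + 4*t)
K_X(t) = log M_X(t) = t^2/8 + 4*t
D^2[K](t) = 1/4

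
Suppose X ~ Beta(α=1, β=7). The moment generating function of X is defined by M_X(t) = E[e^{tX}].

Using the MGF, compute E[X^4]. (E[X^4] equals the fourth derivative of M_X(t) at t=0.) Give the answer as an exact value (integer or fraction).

E[X^4] = D^4[M](0) = 1/330

M_X(t) = ₁F₁(1; 8; t)
D^4[M](t) = ₁F₁(5; 12; t)/330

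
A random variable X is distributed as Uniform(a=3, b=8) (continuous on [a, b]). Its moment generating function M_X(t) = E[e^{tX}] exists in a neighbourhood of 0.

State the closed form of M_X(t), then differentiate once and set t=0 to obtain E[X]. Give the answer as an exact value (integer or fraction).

M_X(t) = (e^(8*t) - e^(3*t))/(5*t)
M′(t) = (8*t*e^(8*t) - 3*t*e^(3*t) - e^(8*t) + e^(3*t))/(5*t^2)

E[X] = M′(0) = 11/2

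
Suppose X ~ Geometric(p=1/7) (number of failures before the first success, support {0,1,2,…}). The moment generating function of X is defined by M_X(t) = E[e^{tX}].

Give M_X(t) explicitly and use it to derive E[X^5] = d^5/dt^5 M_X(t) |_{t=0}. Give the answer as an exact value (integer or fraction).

E[X^5] = M^(5)(0) = 1277646

M_X(t) = 1/(7*(1 - 6*e^(t)/7))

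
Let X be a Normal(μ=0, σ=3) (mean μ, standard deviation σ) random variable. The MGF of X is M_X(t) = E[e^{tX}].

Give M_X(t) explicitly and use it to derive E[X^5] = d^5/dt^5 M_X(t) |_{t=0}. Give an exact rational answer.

E[X^5] = M′′′′′(0) = 0

M_X(t) = e^(9*t^2/2)
M′(t) = 9*t*e^(9*t^2/2)
M′′(t) = 81*t^2*e^(9*t^2/2) + 9*e^(9*t^2/2)
M′′′(t) = 729*t^3*e^(9*t^2/2) + 243*t*e^(9*t^2/2)
M′′′′(t) = 6561*t^4*e^(9*t^2/2) + 4374*t^2*e^(9*t^2/2) + 243*e^(9*t^2/2)
M′′′′′(t) = 59049*t^5*e^(9*t^2/2) + 65610*t^3*e^(9*t^2/2) + 10935*t*e^(9*t^2/2)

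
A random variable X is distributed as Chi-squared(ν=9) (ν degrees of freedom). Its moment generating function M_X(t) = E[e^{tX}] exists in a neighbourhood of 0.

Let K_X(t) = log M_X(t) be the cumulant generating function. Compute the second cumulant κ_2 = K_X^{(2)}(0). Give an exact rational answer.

M_X(t) = (1 - 2*t)^(-9/2)
K_X(t) = log M_X(t) = -9*log(1 - 2*t)/2
dK/dt = -9/(2*t - 1)
d^2K/dt^2 = 18/(4*t^2 - 4*t + 1)

κ_2 = d^2K/dt^2 |_{t=0} = 18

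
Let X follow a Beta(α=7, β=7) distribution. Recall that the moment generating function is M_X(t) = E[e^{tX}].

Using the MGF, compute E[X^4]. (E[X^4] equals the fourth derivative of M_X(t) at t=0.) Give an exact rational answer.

E[X^4] = M^(4)(0) = 3/34

M_X(t) = ₁F₁(7; 14; t)
M^(4)(t) = 3*₁F₁(11; 18; t)/34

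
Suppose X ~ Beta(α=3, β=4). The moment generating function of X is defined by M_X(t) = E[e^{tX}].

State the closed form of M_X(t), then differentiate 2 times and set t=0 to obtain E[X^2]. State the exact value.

E[X^2] = D^2[M](0) = 3/14

M_X(t) = ₁F₁(3; 7; t)
D^2[M](t) = 3*₁F₁(5; 9; t)/14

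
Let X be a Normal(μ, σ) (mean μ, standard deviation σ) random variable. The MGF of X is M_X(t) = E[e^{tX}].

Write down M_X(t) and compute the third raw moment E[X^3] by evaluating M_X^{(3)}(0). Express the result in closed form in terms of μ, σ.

M_X(t) = e^(μ*t + σ^2*t^2/2)

E[X^3] = M^(3)(0) = μ*(μ^2 + 3*σ^2)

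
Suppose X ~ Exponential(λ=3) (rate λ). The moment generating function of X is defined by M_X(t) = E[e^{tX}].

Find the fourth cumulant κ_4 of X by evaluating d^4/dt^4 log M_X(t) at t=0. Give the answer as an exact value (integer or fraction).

κ_4 = d^4K/dt^4 |_{t=0} = 2/27

M_X(t) = 3/(3 - t)
K_X(t) = log M_X(t) = -log(3 - t) + log(3)
dK/dt = -1/(t - 3)
d^2K/dt^2 = 1/(t^2 - 6*t + 9)
d^3K/dt^3 = -2/(t^3 - 9*t^2 + 27*t - 27)
d^4K/dt^4 = 6/(t^4 - 12*t^3 + 54*t^2 - 108*t + 81)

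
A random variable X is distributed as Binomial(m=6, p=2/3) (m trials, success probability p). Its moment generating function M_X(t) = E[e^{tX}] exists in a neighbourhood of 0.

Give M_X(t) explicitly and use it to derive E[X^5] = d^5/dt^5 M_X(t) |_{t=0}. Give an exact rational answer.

E[X^5] = M′′′′′(0) = 51268/27

M_X(t) = (2*e^(t)/3 + 1/3)^6
M′(t) = 128*e^(6*t)/243 + 320*e^(5*t)/243 + 320*e^(4*t)/243 + 160*e^(3*t)/243 + 40*e^(2*t)/243 + 4*e^(t)/243
M′′(t) = 256*e^(6*t)/81 + 1600*e^(5*t)/243 + 1280*e^(4*t)/243 + 160*e^(3*t)/81 + 80*e^(2*t)/243 + 4*e^(t)/243
M′′′(t) = 512*e^(6*t)/27 + 8000*e^(5*t)/243 + 5120*e^(4*t)/243 + 160*e^(3*t)/27 + 160*e^(2*t)/243 + 4*e^(t)/243
M′′′′(t) = 1024*e^(6*t)/9 + 40000*e^(5*t)/243 + 20480*e^(4*t)/243 + 160*e^(3*t)/9 + 320*e^(2*t)/243 + 4*e^(t)/243
M′′′′′(t) = 2048*e^(6*t)/3 + 200000*e^(5*t)/243 + 81920*e^(4*t)/243 + 160*e^(3*t)/3 + 640*e^(2*t)/243 + 4*e^(t)/243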